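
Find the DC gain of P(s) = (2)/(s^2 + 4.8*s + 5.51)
DC gain = P(0) = num(0)/den(0) = 2/5.51 = 0.363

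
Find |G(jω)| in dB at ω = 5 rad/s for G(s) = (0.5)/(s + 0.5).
Substitute s = j*5: G(j5) = 0.00990099 - 0.0990099j.
|G(j5)| = sqrt(Re² + Im²) = 0.0995.
20*log₁₀(0.0995) = -20.04 dB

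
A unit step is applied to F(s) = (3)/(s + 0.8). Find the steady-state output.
FVT: lim_{t→∞} y(t) = lim_{s→0} s*Y(s) where Y(s) = F(s)/s.
= lim_{s→0} F(s) = F(0) = num(0)/den(0) = 3/0.8 = 3.75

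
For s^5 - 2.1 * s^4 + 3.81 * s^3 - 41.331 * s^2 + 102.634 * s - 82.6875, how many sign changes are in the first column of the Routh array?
Routh array:
s^5: [1, 3.81, 102.634]; s^4: [-2.1, -41.331, -82.6875]; s^3: [-15.8714, 63.259]; s^2: [-49.701, -82.6875]; s^1: [89.6643]; s^0: [-82.6875]
First column: [1, -2.1, -15.8714, -49.701, 89.6643, -82.6875]. Sign changes = 3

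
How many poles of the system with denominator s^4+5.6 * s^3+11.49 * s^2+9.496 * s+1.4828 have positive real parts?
s^4 + 5.6*s^3 + 11.49*s^2 + 9.496*s + 1.4828 = (s + 2.2)(s + 0.2)(s^2 + 3.2*s + 3.37). Poles: -0.2, -1.6 + 0.9j, -1.6 - 0.9j, -2.2. RHP poles (Re>0): 0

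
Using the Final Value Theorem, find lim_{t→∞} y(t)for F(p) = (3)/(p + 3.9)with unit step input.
FVT: lim_{t→∞} y(t) = lim_{p→0} p*Y(p) where Y(p) = F(p)/p.
= lim_{p→0} F(p) = F(0) = num(0)/den(0) = 3/3.9 = 0.7692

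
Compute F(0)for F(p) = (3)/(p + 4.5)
DC gain = F(0) = num(0)/den(0) = 3/4.5 = 0.6667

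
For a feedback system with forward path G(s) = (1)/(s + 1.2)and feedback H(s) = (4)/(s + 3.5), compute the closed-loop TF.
Closed-loop T = G/(1+GH).
Numerator: G_num * H_den = s + 3.5.
Denominator: G_den * H_den + G_num * H_num = (s^2 + 4.7*s + 4.2) + (4) = s^2 + 4.7*s + 8.2.
T(s) = (s + 3.5)/(s^2 + 4.7*s + 8.2)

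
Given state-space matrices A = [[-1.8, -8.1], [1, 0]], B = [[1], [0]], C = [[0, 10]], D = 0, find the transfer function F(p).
F(p) = C(pI - A)⁻¹B + D.
Characteristic polynomial det(pI - A) = p^2 + 1.8*p + 8.1.
Numerator from C·adj(pI-A)·B + D·det(pI-A) = 10.
F(p) = (10)/(p^2 + 1.8*p + 8.1)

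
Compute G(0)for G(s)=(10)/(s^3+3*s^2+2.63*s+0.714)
DC gain = G(0) = num(0)/den(0) = 10/0.714 = 14.01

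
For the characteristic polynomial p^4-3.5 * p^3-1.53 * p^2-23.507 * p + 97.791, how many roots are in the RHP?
p^4 - 3.5*p^3 - 1.53*p^2 - 23.507*p + 97.791 = (p - 3)(p - 3.7)(p^2 + 3.2*p + 8.81). Poles: -1.6 + 2.5j, -1.6 - 2.5j, 3, 3.7. RHP poles (Re>0): 2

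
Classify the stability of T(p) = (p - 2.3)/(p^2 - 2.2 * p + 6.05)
Denominator: p^2 - 2.2*p + 6.05. Poles: 1.1 + 2.2j, 1.1 - 2.2j. Unstable (2 pole(s) in RHP)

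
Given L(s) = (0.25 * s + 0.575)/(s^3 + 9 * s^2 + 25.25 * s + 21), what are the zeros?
Set numerator = 0: 0.25*s + 0.575 = 0 → Zeros: -2.3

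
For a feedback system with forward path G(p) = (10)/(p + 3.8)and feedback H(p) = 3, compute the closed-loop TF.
Closed-loop T = G/(1+GH).
Numerator: G_num * H_den = 10.
Denominator: G_den * H_den + G_num * H_num = (p + 3.8) + (30) = p + 33.8.
T(p) = (10)/(p + 33.8)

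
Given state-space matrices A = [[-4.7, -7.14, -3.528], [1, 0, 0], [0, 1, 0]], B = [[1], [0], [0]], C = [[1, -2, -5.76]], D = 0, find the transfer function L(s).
L(s) = C(sI - A)⁻¹B + D.
Characteristic polynomial det(sI - A) = s^3 + 4.7*s^2 + 7.14*s + 3.528.
Numerator from C·adj(sI-A)·B + D·det(sI-A) = s^2 - 2*s - 5.76.
L(s) = (s^2 - 2*s - 5.76)/(s^3 + 4.7*s^2 + 7.14*s + 3.528)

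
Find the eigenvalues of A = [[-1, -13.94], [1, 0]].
Eigenvalues solve det(λI - A) = 0.
Characteristic polynomial: λ^2 + λ + 13.94 = 0.
Roots: -0.5 + 3.7j, -0.5 - 3.7j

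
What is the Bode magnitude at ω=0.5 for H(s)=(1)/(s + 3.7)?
Substitute s = j*0.5: H(j0.5) = 0.265423 - 0.035868j.
|H(j0.5)| = sqrt(Re² + Im²) = 0.2678.
20*log₁₀(0.2678) = -11.44 dB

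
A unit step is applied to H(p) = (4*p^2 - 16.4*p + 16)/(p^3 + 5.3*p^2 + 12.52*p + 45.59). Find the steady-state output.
FVT: lim_{t→∞} y(t) = lim_{p→0} p*Y(p) where Y(p) = H(p)/p.
= lim_{p→0} H(p) = H(0) = num(0)/den(0) = 16/45.59 = 0.351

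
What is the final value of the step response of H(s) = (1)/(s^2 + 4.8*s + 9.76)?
FVT: lim_{t→∞} y(t) = lim_{s→0} s*Y(s) where Y(s) = H(s)/s.
= lim_{s→0} H(s) = H(0) = num(0)/den(0) = 1/9.76 = 0.1025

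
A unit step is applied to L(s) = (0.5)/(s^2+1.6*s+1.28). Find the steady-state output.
FVT: lim_{t→∞} y(t) = lim_{s→0} s*Y(s) where Y(s) = L(s)/s.
= lim_{s→0} L(s) = L(0) = num(0)/den(0) = 0.5/1.28 = 0.3906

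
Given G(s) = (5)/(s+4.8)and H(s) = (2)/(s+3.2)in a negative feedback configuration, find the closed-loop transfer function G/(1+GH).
Closed-loop T = G/(1+GH).
Numerator: G_num * H_den = 5*s + 16.
Denominator: G_den * H_den + G_num * H_num = (s^2 + 8*s + 15.36) + (10) = s^2 + 8*s + 25.36.
T(s) = (5*s + 16)/(s^2 + 8*s + 25.36)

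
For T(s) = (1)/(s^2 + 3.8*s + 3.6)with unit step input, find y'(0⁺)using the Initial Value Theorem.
IVT: y'(0⁺) = lim_{s→∞} s²·Y(s) = lim_{s→∞} s·T(s).
deg(num) = 0, deg(den) = 2, relative degree = 2 ≥ 2, so s·T(s) → 0. Initial slope = 0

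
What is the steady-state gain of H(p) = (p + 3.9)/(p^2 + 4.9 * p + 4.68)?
DC gain = H(0) = num(0)/den(0) = 3.9/4.68 = 0.8333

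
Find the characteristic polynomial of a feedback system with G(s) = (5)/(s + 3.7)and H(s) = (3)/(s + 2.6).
Characteristic poly = G_den * H_den + G_num * H_num = (s^2 + 6.3*s + 9.62) + (15) = s^2 + 6.3*s + 24.62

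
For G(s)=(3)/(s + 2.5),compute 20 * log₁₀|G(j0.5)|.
Substitute s = j*0.5: G(j0.5) = 1.15385 - 0.230769j.
|G(j0.5)| = sqrt(Re² + Im²) = 1.177.
20*log₁₀(1.177) = 1.41 dB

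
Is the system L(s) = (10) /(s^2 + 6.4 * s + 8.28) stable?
Denominator: s^2 + 6.4*s + 8.28 = (s + 4.6)(s + 1.8). Poles: -1.8, -4.6. All Re(p)<0: Yes (stable)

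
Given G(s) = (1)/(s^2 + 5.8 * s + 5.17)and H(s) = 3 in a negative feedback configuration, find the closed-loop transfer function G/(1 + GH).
Closed-loop T = G/(1+GH).
Numerator: G_num * H_den = 1.
Denominator: G_den * H_den + G_num * H_num = (s^2 + 5.8*s + 5.17) + (3) = s^2 + 5.8*s + 8.17.
T(s) = (1)/(s^2 + 5.8*s + 8.17)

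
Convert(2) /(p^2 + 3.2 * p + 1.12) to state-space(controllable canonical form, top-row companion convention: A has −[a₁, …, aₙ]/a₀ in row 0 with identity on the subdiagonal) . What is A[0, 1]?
Reachable canonical form for den = p^2 + 3.2*p + 1.12: top row of A = -[a₁,a₂,...,aₙ]/a₀, ones on the subdiagonal, zeros elsewhere.
A = [[-3.2, -1.12], [1, 0]].
A[0,1] = -1.12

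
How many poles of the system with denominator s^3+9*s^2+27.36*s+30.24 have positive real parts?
s^3 + 9*s^2 + 27.36*s + 30.24 = (s + 4.2)(s^2 + 4.8*s + 7.2). Poles: -2.4 + 1.2j, -2.4 - 1.2j, -4.2. RHP poles (Re>0): 0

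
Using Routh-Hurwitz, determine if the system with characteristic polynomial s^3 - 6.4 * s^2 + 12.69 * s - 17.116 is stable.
Routh array:
s^3: [1, 12.69]; s^2: [-6.4, -17.116]; s^1: [10.0156]; s^0: [-17.116]
First column: [1, -6.4, 10.0156, -17.116]. Sign changes = 3.
No, unstable (3 RHP root(s))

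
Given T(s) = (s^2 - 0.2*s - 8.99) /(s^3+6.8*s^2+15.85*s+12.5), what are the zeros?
Set numerator = 0: s^2 - 0.2*s - 8.99 = (s + 2.9)(s - 3.1) = 0 → Zeros: -2.9, 3.1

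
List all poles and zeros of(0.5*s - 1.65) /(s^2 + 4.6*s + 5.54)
Set denominator = 0: s^2 + 4.6*s + 5.54 = 0 → Poles: -2.3 + 0.5j, -2.3 - 0.5j
Set numerator = 0: 0.5*s - 1.65 = 0 → Zeros: 3.3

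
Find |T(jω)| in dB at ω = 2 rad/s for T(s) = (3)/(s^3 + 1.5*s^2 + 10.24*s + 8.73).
Substitute s = j*2: T(j2) = 0.0501828 - 0.229407j.
|T(j2)| = sqrt(Re² + Im²) = 0.2348.
20*log₁₀(0.2348) = -12.58 dB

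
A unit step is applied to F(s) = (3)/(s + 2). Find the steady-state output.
FVT: lim_{t→∞} y(t) = lim_{s→0} s*Y(s) where Y(s) = F(s)/s.
= lim_{s→0} F(s) = F(0) = num(0)/den(0) = 3/2 = 1.5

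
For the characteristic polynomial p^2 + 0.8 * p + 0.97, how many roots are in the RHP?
Poles: -0.4 + 0.9j, -0.4 - 0.9j. RHP poles (Re>0): 0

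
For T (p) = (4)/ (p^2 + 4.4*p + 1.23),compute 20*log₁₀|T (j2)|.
Substitute p = j*2: T(j2) = -0.13018 - 0.413568j.
|T(j2)| = sqrt(Re² + Im²) = 0.4336.
20*log₁₀(0.4336) = -7.26 dB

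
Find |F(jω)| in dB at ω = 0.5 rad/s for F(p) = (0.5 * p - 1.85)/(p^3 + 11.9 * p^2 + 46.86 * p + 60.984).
Substitute p = j*0.5: F(j0.5) = -0.0259688 + 0.0147426j.
|F(j0.5)| = sqrt(Re² + Im²) = 0.02986.
20*log₁₀(0.02986) = -30.50 dB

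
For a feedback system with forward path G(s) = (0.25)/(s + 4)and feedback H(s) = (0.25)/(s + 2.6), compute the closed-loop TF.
Closed-loop T = G/(1+GH).
Numerator: G_num * H_den = 0.25*s + 0.65.
Denominator: G_den * H_den + G_num * H_num = (s^2 + 6.6*s + 10.4) + (0.0625) = s^2 + 6.6*s + 10.4625.
T(s) = (0.25*s + 0.65)/(s^2 + 6.6*s + 10.4625)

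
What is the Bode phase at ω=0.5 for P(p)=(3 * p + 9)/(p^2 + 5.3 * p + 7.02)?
Substitute p = j*0.5: P(j0.5) = 1.22797 - 0.259103j.
∠P(j0.5) = atan2(Im, Re) = atan2(-0.259103, 1.22797) = -11.91°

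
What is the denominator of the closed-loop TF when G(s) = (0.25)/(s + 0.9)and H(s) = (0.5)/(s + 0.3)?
Characteristic poly = G_den * H_den + G_num * H_num = (s^2 + 1.2*s + 0.27) + (0.125) = s^2 + 1.2*s + 0.395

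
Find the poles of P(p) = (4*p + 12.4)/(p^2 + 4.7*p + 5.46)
Set denominator = 0: p^2 + 4.7*p + 5.46 = (p + 2.1)(p + 2.6) = 0 → Poles: -2.1, -2.6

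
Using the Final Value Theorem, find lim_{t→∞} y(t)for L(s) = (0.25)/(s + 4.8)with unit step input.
FVT: lim_{t→∞} y(t) = lim_{s→0} s*Y(s) where Y(s) = L(s)/s.
= lim_{s→0} L(s) = L(0) = num(0)/den(0) = 0.25/4.8 = 0.05208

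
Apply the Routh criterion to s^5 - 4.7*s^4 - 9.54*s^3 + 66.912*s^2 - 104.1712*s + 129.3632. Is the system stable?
Routh array:
s^5: [1, -9.54, -104.1712]; s^4: [-4.7, 66.912, 129.3632]; s^3: [4.6966, -76.6471]; s^2: [-9.79067, 129.3632]; s^1: [-14.5914]; s^0: [129.3632]
First column: [1, -4.7, 4.6966, -9.79067, -14.5914, 129.3632]. Sign changes = 4.
No, unstable (4 RHP root(s))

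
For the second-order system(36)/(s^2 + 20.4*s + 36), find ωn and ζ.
Standard form: ωn²/(s²+2ζωn·s+ωn²).
const=36=ωn² → ωn=6, s coeff=20.4=2ζωn → ζ=1.7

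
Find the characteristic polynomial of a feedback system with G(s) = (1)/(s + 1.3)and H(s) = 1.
Characteristic poly = G_den * H_den + G_num * H_num = (s + 1.3) + (1) = s + 2.3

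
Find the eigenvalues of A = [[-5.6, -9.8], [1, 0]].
Eigenvalues solve det(λI - A) = 0.
Characteristic polynomial: λ^2 + 5.6*λ + 9.8 = 0.
Roots: -2.8 + 1.4j, -2.8 - 1.4j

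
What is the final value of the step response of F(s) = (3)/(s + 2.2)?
FVT: lim_{t→∞} y(t) = lim_{s→0} s*Y(s) where Y(s) = F(s)/s.
= lim_{s→0} F(s) = F(0) = num(0)/den(0) = 3/2.2 = 1.364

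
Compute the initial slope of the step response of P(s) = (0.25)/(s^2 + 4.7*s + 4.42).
IVT: y'(0⁺) = lim_{s→∞} s²·Y(s) = lim_{s→∞} s·P(s).
deg(num) = 0, deg(den) = 2, relative degree = 2 ≥ 2, so s·P(s) → 0. Initial slope = 0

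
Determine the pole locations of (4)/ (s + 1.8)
Set denominator = 0: s + 1.8 = 0 → Poles: -1.8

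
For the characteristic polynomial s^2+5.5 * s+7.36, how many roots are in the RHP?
s^2 + 5.5*s + 7.36 = (s + 2.3)(s + 3.2). Poles: -2.3, -3.2. RHP poles (Re>0): 0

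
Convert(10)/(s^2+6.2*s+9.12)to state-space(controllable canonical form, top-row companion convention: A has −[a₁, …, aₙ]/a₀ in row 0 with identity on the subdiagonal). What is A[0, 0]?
Reachable canonical form for den = s^2 + 6.2*s + 9.12: top row of A = -[a₁,a₂,...,aₙ]/a₀, ones on the subdiagonal, zeros elsewhere.
A = [[-6.2, -9.12], [1, 0]].
A[0,0] = -6.2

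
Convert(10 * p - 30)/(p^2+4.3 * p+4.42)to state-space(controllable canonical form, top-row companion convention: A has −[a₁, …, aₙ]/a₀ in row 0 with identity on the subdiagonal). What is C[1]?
Reachable canonical form: C = numerator coefficients (right-aligned, zero-padded to length n).
num = 10*p - 30, C = [[10, -30]].
C[1] = -30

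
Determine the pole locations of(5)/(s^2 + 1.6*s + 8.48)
Set denominator = 0: s^2 + 1.6*s + 8.48 = 0 → Poles: -0.8 + 2.8j, -0.8 - 2.8j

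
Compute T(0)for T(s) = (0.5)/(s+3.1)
DC gain = T(0) = num(0)/den(0) = 0.5/3.1 = 0.1613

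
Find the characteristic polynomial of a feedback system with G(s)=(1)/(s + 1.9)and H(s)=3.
Characteristic poly = G_den * H_den + G_num * H_num = (s + 1.9) + (3) = s + 4.9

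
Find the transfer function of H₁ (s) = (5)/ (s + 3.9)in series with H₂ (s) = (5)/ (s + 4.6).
Series: H = H₁ · H₂ = (n₁·n₂)/(d₁·d₂).
Num: n₁·n₂ = 25. Den: d₁·d₂ = s^2 + 8.5*s + 17.94.
H(s) = (25)/(s^2 + 8.5*s + 17.94)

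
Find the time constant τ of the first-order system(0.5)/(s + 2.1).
First-order system: τ = -1/pole. Pole = -2.1. τ = -1/(-2.1) = 0.4762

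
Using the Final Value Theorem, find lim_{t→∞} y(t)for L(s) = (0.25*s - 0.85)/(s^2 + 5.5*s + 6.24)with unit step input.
FVT: lim_{t→∞} y(t) = lim_{s→0} s*Y(s) where Y(s) = L(s)/s.
= lim_{s→0} L(s) = L(0) = num(0)/den(0) = -0.85/6.24 = -0.1362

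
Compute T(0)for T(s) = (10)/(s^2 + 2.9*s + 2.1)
DC gain = T(0) = num(0)/den(0) = 10/2.1 = 4.762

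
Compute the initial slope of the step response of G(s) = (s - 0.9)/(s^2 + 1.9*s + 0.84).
IVT: y'(0⁺) = lim_{s→∞} s²·Y(s) = lim_{s→∞} s·G(s).
deg(num) = 1, deg(den) = 2, relative degree = 1, so s·G(s) → (leading num)/(leading den) = 1/1 = 1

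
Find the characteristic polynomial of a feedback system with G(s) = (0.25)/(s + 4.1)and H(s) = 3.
Characteristic poly = G_den * H_den + G_num * H_num = (s + 4.1) + (0.75) = s + 4.85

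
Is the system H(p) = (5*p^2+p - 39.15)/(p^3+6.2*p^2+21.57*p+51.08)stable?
Denominator: p^3 + 6.2*p^2 + 21.57*p + 51.08 = (p + 4)(p^2 + 2.2*p + 12.77). Poles: -1.1 + 3.4j, -1.1 - 3.4j, -4. All Re(p)<0: Yes (stable)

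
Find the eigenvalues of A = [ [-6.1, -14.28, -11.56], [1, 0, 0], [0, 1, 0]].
Eigenvalues solve det(λI - A) = 0.
Characteristic polynomial: λ^3 + 6.1*λ^2 + 14.28*λ + 11.56 = 0.
Factor: (λ + 1.7)(λ^2 + 4.4*λ + 6.8) = 0.
Roots: -1.7, -2.2 + 1.4j, -2.2 - 1.4j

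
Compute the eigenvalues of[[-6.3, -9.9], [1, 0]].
Eigenvalues solve det(λI - A) = 0.
Characteristic polynomial: λ^2 + 6.3*λ + 9.9 = 0.
Factor: (λ + 3.3)(λ + 3) = 0.
Roots: -3, -3.3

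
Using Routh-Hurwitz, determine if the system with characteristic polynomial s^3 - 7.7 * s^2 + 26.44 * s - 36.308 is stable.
Routh array:
s^3: [1, 26.44]; s^2: [-7.7, -36.308]; s^1: [21.7247]; s^0: [-36.308]
First column: [1, -7.7, 21.7247, -36.308]. Sign changes = 3.
No, unstable (3 RHP root(s))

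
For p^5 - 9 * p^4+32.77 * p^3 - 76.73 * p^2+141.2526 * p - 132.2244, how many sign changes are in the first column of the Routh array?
Routh array:
p^5: [1, 32.77, 141.2526]; p^4: [-9, -76.73, -132.2244]; p^3: [24.2444, 126.561]; p^2: [-29.7481, -132.2244]; p^1: [18.7994]; p^0: [-132.2244]
First column: [1, -9, 24.2444, -29.7481, 18.7994, -132.2244]. Sign changes = 5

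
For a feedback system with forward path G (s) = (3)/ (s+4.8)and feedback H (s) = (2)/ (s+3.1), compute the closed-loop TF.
Closed-loop T = G/(1+GH).
Numerator: G_num * H_den = 3*s + 9.3.
Denominator: G_den * H_den + G_num * H_num = (s^2 + 7.9*s + 14.88) + (6) = s^2 + 7.9*s + 20.88.
T(s) = (3*s + 9.3)/(s^2 + 7.9*s + 20.88)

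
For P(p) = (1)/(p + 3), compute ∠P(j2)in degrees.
Substitute p = j*2: P(j2) = 0.230769 - 0.153846j.
∠P(j2) = atan2(Im, Re) = atan2(-0.153846, 0.230769) = -33.69°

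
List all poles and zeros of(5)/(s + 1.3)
Set denominator = 0: s + 1.3 = 0 → Poles: -1.3
Numerator is a nonzero constant (5) → Zeros: none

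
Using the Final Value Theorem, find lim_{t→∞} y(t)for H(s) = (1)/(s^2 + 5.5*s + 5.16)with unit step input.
FVT: lim_{t→∞} y(t) = lim_{s→0} s*Y(s) where Y(s) = H(s)/s.
= lim_{s→0} H(s) = H(0) = num(0)/den(0) = 1/5.16 = 0.1938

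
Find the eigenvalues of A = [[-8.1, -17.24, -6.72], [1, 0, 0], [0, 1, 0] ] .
Eigenvalues solve det(λI - A) = 0.
Characteristic polynomial: λ^3 + 8.1*λ^2 + 17.24*λ + 6.72 = 0.
Factor: (λ + 2.8)(λ + 4.8)(λ + 0.5) = 0.
Roots: -0.5, -2.8, -4.8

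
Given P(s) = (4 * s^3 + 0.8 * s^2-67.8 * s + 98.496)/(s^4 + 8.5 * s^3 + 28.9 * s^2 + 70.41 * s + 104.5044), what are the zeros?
Set numerator = 0: 4*s^3 + 0.8*s^2 - 67.8*s + 98.496 = 4*(s - 2.7)(s + 4.8)(s - 1.9) = 0 → Zeros: -4.8, 1.9, 2.7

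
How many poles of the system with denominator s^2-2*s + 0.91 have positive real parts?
s^2 - 2*s + 0.91 = (s - 0.7)(s - 1.3). Poles: 0.7, 1.3. RHP poles (Re>0): 2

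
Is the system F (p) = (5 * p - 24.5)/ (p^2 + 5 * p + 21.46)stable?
Denominator: p^2 + 5*p + 21.46. Poles: -2.5 + 3.9j, -2.5 - 3.9j. All Re(p)<0: Yes (stable)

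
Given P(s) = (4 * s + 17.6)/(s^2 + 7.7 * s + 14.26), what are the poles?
Set denominator = 0: s^2 + 7.7*s + 14.26 = (s + 3.1)(s + 4.6) = 0 → Poles: -3.1, -4.6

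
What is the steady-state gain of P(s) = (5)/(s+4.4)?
DC gain = P(0) = num(0)/den(0) = 5/4.4 = 1.136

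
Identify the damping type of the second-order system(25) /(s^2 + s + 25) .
Standard form: ωn²/(s²+2ζωn·s+ωn²) gives ωn=5, ζ=0.1.
Underdamped (ζ = 0.1 < 1)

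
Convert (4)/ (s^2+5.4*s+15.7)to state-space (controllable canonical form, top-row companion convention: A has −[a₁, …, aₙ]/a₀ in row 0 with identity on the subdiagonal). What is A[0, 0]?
Reachable canonical form for den = s^2 + 5.4*s + 15.7: top row of A = -[a₁,a₂,...,aₙ]/a₀, ones on the subdiagonal, zeros elsewhere.
A = [[-5.4, -15.7], [1, 0]].
A[0,0] = -5.4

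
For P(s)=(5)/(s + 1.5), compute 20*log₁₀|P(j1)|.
Substitute s = j*1: P(j1) = 2.30769 - 1.53846j.
|P(j1)| = sqrt(Re² + Im²) = 2.774.
20*log₁₀(2.774) = 8.86 dB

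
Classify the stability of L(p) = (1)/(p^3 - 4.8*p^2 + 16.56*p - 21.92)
Denominator: p^3 - 4.8*p^2 + 16.56*p - 21.92 = (p - 2)(p^2 - 2.8*p + 10.96). Poles: 1.4 + 3j, 1.4 - 3j, 2. Unstable (3 pole(s) in RHP)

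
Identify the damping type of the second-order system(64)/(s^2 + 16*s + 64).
Standard form: ωn²/(s²+2ζωn·s+ωn²) gives ωn=8, ζ=1.
Critically damped (ζ = 1)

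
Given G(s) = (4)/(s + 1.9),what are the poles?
Set denominator = 0: s + 1.9 = 0 → Poles: -1.9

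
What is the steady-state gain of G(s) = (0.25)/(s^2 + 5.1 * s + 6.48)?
DC gain = G(0) = num(0)/den(0) = 0.25/6.48 = 0.03858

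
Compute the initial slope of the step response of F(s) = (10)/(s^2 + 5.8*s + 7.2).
IVT: y'(0⁺) = lim_{s→∞} s²·Y(s) = lim_{s→∞} s·F(s).
deg(num) = 0, deg(den) = 2, relative degree = 2 ≥ 2, so s·F(s) → 0. Initial slope = 0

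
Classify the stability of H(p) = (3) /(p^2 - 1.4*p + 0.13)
Denominator: p^2 - 1.4*p + 0.13 = (p - 1.3)(p - 0.1). Poles: 0.1, 1.3. Unstable (2 pole(s) in RHP)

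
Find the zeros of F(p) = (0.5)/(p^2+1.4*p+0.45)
Numerator is a nonzero constant (0.5) → Zeros: none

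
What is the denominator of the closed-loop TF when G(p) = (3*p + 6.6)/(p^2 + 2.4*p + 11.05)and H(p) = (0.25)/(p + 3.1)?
Characteristic poly = G_den * H_den + G_num * H_num = (p^3 + 5.5*p^2 + 18.49*p + 34.255) + (0.75*p + 1.65) = p^3 + 5.5*p^2 + 19.24*p + 35.905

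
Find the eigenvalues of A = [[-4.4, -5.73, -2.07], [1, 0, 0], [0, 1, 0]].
Eigenvalues solve det(λI - A) = 0.
Characteristic polynomial: λ^3 + 4.4*λ^2 + 5.73*λ + 2.07 = 0.
Factor: (λ + 1.5)(λ + 0.6)(λ + 2.3) = 0.
Roots: -0.6, -1.5, -2.3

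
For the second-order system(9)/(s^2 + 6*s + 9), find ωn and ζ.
Standard form: ωn²/(s²+2ζωn·s+ωn²).
const=9=ωn² → ωn=3, s coeff=6=2ζωn → ζ=1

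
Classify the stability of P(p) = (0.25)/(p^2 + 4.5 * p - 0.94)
Denominator: p^2 + 4.5*p - 0.94 = (p - 0.2)(p + 4.7). Poles: -4.7, 0.2. Unstable (1 pole(s) in RHP)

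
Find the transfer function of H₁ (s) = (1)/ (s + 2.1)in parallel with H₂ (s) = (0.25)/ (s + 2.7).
Parallel: H = H₁ + H₂ = (n₁·d₂ + n₂·d₁)/(d₁·d₂).
n₁·d₂ = s + 2.7. n₂·d₁ = 0.25*s + 0.525. Sum = 1.25*s + 3.225. d₁·d₂ = s^2 + 4.8*s + 5.67.
H(s) = (1.25*s + 3.225)/(s^2 + 4.8*s + 5.67)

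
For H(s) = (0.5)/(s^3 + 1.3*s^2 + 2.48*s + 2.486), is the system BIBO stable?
Denominator: s^3 + 1.3*s^2 + 2.48*s + 2.486 = (s + 1.1)(s^2 + 0.2*s + 2.26). Poles: -0.1 + 1.5j, -0.1 - 1.5j, -1.1. All Re(p)<0: Yes (stable)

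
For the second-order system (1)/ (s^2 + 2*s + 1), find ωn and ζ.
Standard form: ωn²/(s²+2ζωn·s+ωn²).
const=1=ωn² → ωn=1, s coeff=2=2ζωn → ζ=1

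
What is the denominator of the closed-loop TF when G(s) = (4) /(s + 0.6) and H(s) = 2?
Characteristic poly = G_den * H_den + G_num * H_num = (s + 0.6) + (8) = s + 8.6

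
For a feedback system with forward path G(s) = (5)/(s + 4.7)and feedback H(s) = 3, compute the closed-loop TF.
Closed-loop T = G/(1+GH).
Numerator: G_num * H_den = 5.
Denominator: G_den * H_den + G_num * H_num = (s + 4.7) + (15) = s + 19.7.
T(s) = (5)/(s + 19.7)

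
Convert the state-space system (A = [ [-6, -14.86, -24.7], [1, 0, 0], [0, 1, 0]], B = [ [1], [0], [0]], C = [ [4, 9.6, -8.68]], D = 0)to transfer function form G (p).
G(p) = C(pI - A)⁻¹B + D.
Characteristic polynomial det(pI - A) = p^3 + 6*p^2 + 14.86*p + 24.7.
Numerator from C·adj(pI-A)·B + D·det(pI-A) = 4*p^2 + 9.6*p - 8.68.
G(p) = (4*p^2 + 9.6*p - 8.68)/(p^3 + 6*p^2 + 14.86*p + 24.7)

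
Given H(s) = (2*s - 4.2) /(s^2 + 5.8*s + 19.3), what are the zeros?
Set numerator = 0: 2*s - 4.2 = 0 → Zeros: 2.1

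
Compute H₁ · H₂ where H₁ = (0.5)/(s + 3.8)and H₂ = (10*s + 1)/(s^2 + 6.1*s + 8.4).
Series: H = H₁ · H₂ = (n₁·n₂)/(d₁·d₂).
Num: n₁·n₂ = 5*s + 0.5. Den: d₁·d₂ = s^3 + 9.9*s^2 + 31.58*s + 31.92.
H(s) = (5*s + 0.5)/(s^3 + 9.9*s^2 + 31.58*s + 31.92)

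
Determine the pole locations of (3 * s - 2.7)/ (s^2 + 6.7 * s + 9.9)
Set denominator = 0: s^2 + 6.7*s + 9.9 = (s + 4.5)(s + 2.2) = 0 → Poles: -2.2, -4.5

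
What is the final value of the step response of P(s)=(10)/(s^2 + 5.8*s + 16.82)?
FVT: lim_{t→∞} y(t) = lim_{s→0} s*Y(s) where Y(s) = P(s)/s.
= lim_{s→0} P(s) = P(0) = num(0)/den(0) = 10/16.82 = 0.5945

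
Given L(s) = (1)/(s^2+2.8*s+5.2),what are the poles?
Set denominator = 0: s^2 + 2.8*s + 5.2 = 0 → Poles: -1.4 + 1.8j, -1.4 - 1.8j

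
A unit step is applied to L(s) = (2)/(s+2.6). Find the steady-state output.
FVT: lim_{t→∞} y(t) = lim_{s→0} s*Y(s) where Y(s) = L(s)/s.
= lim_{s→0} L(s) = L(0) = num(0)/den(0) = 2/2.6 = 0.7692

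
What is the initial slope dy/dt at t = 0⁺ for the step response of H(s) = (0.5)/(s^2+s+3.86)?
IVT: y'(0⁺) = lim_{s→∞} s²·Y(s) = lim_{s→∞} s·H(s).
deg(num) = 0, deg(den) = 2, relative degree = 2 ≥ 2, so s·H(s) → 0. Initial slope = 0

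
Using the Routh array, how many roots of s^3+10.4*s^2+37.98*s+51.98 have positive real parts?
Routh array:
s^3: [1, 37.98]; s^2: [10.4, 51.98]; s^1: [32.9819]; s^0: [51.98]
First column: [1, 10.4, 32.9819, 51.98]. Sign changes = RHP roots = 0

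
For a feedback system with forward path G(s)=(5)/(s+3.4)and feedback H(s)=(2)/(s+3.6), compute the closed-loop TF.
Closed-loop T = G/(1+GH).
Numerator: G_num * H_den = 5*s + 18.
Denominator: G_den * H_den + G_num * H_num = (s^2 + 7*s + 12.24) + (10) = s^2 + 7*s + 22.24.
T(s) = (5*s + 18)/(s^2 + 7*s + 22.24)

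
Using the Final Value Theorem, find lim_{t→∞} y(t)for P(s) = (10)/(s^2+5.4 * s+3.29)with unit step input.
FVT: lim_{t→∞} y(t) = lim_{s→0} s*Y(s) where Y(s) = P(s)/s.
= lim_{s→0} P(s) = P(0) = num(0)/den(0) = 10/3.29 = 3.04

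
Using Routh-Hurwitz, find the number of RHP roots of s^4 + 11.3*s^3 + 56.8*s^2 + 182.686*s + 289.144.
Routh array:
s^4: [1, 56.8, 289.144]; s^3: [11.3, 182.686]; s^2: [40.6331, 289.144]; s^1: [102.276]; s^0: [289.144]
First column: [1, 11.3, 40.6331, 102.276, 289.144]. Sign changes = RHP roots = 0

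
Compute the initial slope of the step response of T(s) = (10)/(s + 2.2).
IVT: y'(0⁺) = lim_{s→∞} s²·Y(s) = lim_{s→∞} s·T(s).
deg(num) = 0, deg(den) = 1, relative degree = 1, so s·T(s) → (leading num)/(leading den) = 10/1 = 10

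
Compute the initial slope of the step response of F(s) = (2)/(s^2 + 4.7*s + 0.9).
IVT: y'(0⁺) = lim_{s→∞} s²·Y(s) = lim_{s→∞} s·F(s).
deg(num) = 0, deg(den) = 2, relative degree = 2 ≥ 2, so s·F(s) → 0. Initial slope = 0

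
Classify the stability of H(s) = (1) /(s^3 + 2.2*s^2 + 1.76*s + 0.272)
Denominator: s^3 + 2.2*s^2 + 1.76*s + 0.272 = (s + 0.2)(s^2 + 2*s + 1.36). Poles: -0.2, -1 + 0.6j, -1 - 0.6j. Stable (all poles in LHP)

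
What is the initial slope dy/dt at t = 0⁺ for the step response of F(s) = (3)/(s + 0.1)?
IVT: y'(0⁺) = lim_{s→∞} s²·Y(s) = lim_{s→∞} s·F(s).
deg(num) = 0, deg(den) = 1, relative degree = 1, so s·F(s) → (leading num)/(leading den) = 3/1 = 3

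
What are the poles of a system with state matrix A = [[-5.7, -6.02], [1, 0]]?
Eigenvalues solve det(λI - A) = 0.
Characteristic polynomial: λ^2 + 5.7*λ + 6.02 = 0.
Factor: (λ + 4.3)(λ + 1.4) = 0.
Roots: -1.4, -4.3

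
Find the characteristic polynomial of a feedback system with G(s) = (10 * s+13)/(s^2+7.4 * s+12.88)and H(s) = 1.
Characteristic poly = G_den * H_den + G_num * H_num = (s^2 + 7.4*s + 12.88) + (10*s + 13) = s^2 + 17.4*s + 25.88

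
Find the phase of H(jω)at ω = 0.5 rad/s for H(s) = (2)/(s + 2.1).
Substitute s = j*0.5: H(j0.5) = 0.901288 - 0.214592j.
∠H(j0.5) = atan2(Im, Re) = atan2(-0.214592, 0.901288) = -13.39°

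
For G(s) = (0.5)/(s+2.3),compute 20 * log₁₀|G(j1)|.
Substitute s = j*1: G(j1) = 0.18283 - 0.0794913j.
|G(j1)| = sqrt(Re² + Im²) = 0.1994.
20*log₁₀(0.1994) = -14.01 dB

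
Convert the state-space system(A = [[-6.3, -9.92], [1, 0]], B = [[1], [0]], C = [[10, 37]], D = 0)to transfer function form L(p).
L(p) = C(pI - A)⁻¹B + D.
Characteristic polynomial det(pI - A) = p^2 + 6.3*p + 9.92.
Numerator from C·adj(pI-A)·B + D·det(pI-A) = 10*p + 37.
L(p) = (10*p + 37)/(p^2 + 6.3*p + 9.92)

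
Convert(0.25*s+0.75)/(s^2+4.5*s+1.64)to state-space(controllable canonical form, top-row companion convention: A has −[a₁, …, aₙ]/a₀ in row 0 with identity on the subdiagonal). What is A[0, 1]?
Reachable canonical form for den = s^2 + 4.5*s + 1.64: top row of A = -[a₁,a₂,...,aₙ]/a₀, ones on the subdiagonal, zeros elsewhere.
A = [[-4.5, -1.64], [1, 0]].
A[0,1] = -1.64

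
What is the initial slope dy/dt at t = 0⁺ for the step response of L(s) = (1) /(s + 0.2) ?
IVT: y'(0⁺) = lim_{s→∞} s²·Y(s) = lim_{s→∞} s·L(s).
deg(num) = 0, deg(den) = 1, relative degree = 1, so s·L(s) → (leading num)/(leading den) = 1/1 = 1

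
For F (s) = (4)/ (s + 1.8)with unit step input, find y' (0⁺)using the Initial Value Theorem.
IVT: y'(0⁺) = lim_{s→∞} s²·Y(s) = lim_{s→∞} s·F(s).
deg(num) = 0, deg(den) = 1, relative degree = 1, so s·F(s) → (leading num)/(leading den) = 4/1 = 4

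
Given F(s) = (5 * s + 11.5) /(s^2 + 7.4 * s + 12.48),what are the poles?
Set denominator = 0: s^2 + 7.4*s + 12.48 = (s + 4.8)(s + 2.6) = 0 → Poles: -2.6, -4.8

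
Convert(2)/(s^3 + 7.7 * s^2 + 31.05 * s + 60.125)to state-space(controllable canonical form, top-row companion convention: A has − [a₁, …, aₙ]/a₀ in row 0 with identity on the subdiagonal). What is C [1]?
Reachable canonical form: C = numerator coefficients (right-aligned, zero-padded to length n).
num = 2, C = [[0, 0, 2]].
C[1] = 0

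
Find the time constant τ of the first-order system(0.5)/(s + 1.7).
First-order system: τ = -1/pole. Pole = -1.7. τ = -1/(-1.7) = 0.5882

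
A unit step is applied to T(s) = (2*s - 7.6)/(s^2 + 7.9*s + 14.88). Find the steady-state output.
FVT: lim_{t→∞} y(t) = lim_{s→0} s*Y(s) where Y(s) = T(s)/s.
= lim_{s→0} T(s) = T(0) = num(0)/den(0) = -7.6/14.88 = -0.5108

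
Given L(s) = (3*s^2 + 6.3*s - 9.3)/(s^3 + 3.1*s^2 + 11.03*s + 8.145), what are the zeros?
Set numerator = 0: 3*s^2 + 6.3*s - 9.3 = 3*(s - 1)(s + 3.1) = 0 → Zeros: -3.1, 1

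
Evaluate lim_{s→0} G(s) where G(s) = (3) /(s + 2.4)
DC gain = G(0) = num(0)/den(0) = 3/2.4 = 1.25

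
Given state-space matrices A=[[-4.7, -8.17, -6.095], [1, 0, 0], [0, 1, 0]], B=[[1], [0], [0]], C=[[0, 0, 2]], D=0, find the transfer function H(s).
H(s) = C(sI - A)⁻¹B + D.
Characteristic polynomial det(sI - A) = s^3 + 4.7*s^2 + 8.17*s + 6.095.
Numerator from C·adj(sI-A)·B + D·det(sI-A) = 2.
H(s) = (2)/(s^3 + 4.7*s^2 + 8.17*s + 6.095)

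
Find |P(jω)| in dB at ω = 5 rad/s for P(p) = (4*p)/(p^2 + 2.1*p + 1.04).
Substitute p = j*5: P(j5) = 0.306869 - 0.700245j.
|P(j5)| = sqrt(Re² + Im²) = 0.7645.
20*log₁₀(0.7645) = -2.33 dB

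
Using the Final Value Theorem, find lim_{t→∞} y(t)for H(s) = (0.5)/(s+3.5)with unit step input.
FVT: lim_{t→∞} y(t) = lim_{s→0} s*Y(s) where Y(s) = H(s)/s.
= lim_{s→0} H(s) = H(0) = num(0)/den(0) = 0.5/3.5 = 0.1429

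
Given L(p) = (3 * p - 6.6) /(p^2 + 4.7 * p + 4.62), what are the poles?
Set denominator = 0: p^2 + 4.7*p + 4.62 = (p + 3.3)(p + 1.4) = 0 → Poles: -1.4, -3.3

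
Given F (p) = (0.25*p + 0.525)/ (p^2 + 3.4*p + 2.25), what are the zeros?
Set numerator = 0: 0.25*p + 0.525 = 0 → Zeros: -2.1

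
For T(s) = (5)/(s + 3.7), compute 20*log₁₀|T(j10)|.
Substitute s = j*10: T(j10) = 0.162723 - 0.439792j.
|T(j10)| = sqrt(Re² + Im²) = 0.4689.
20*log₁₀(0.4689) = -6.58 dB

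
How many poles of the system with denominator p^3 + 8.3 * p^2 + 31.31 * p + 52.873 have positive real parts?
p^3 + 8.3*p^2 + 31.31*p + 52.873 = (p + 3.7)(p^2 + 4.6*p + 14.29). Poles: -2.3 + 3j, -2.3 - 3j, -3.7. RHP poles (Re>0): 0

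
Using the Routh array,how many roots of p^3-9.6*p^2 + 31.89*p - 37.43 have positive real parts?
Routh array:
p^3: [1, 31.89]; p^2: [-9.6, -37.43]; p^1: [27.991]; p^0: [-37.43]
First column: [1, -9.6, 27.991, -37.43]. Sign changes = RHP roots = 3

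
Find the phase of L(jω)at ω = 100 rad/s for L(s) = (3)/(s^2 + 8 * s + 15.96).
Substitute s = j*100: L(j100) = -0.000298563 - 2.39232e-05j.
∠L(j100) = atan2(Im, Re) = atan2(-2.39232e-05, -0.000298563) = -175.42°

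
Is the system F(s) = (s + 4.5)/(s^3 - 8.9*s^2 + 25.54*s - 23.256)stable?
Denominator: s^3 - 8.9*s^2 + 25.54*s - 23.256 = (s - 3.4)(s - 1.9)(s - 3.6). Poles: 1.9, 3.4, 3.6. All Re(p)<0: No (unstable)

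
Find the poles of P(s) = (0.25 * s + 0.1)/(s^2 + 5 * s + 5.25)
Set denominator = 0: s^2 + 5*s + 5.25 = (s + 3.5)(s + 1.5) = 0 → Poles: -1.5, -3.5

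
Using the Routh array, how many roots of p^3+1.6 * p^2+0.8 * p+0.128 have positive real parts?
Routh array:
p^3: [1, 0.8]; p^2: [1.6, 0.128]; p^1: [0.72]; p^0: [0.128]
First column: [1, 1.6, 0.72, 0.128]. Sign changes = RHP roots = 0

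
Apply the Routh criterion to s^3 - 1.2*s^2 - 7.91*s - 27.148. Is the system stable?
Routh array:
s^3: [1, -7.91]; s^2: [-1.2, -27.148]; s^1: [-30.5333]; s^0: [-27.148]
First column: [1, -1.2, -30.5333, -27.148]. Sign changes = 1.
No, unstable (1 RHP root(s))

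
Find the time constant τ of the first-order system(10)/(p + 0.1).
First-order system: τ = -1/pole. Pole = -0.1. τ = -1/(-0.1) = 10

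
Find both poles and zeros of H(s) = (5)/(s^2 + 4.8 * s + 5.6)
Set denominator = 0: s^2 + 4.8*s + 5.6 = (s + 2)(s + 2.8) = 0 → Poles: -2, -2.8
Numerator is a nonzero constant (5) → Zeros: none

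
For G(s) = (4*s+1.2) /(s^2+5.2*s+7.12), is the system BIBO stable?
Denominator: s^2 + 5.2*s + 7.12. Poles: -2.6 + 0.6j, -2.6 - 0.6j. All Re(p)<0: Yes (stable)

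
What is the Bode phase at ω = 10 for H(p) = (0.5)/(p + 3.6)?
Substitute p = j*10: H(j10) = 0.0159348 - 0.0442635j.
∠H(j10) = atan2(Im, Re) = atan2(-0.0442635, 0.0159348) = -70.20°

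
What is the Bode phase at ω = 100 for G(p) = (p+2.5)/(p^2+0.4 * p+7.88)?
Substitute p = j*100: G(j100) = -0.000210131 - 0.0100087j.
∠G(j100) = atan2(Im, Re) = atan2(-0.0100087, -0.000210131) = -91.20°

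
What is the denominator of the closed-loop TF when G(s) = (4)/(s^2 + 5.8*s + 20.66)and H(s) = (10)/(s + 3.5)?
Characteristic poly = G_den * H_den + G_num * H_num = (s^3 + 9.3*s^2 + 40.96*s + 72.31) + (40) = s^3 + 9.3*s^2 + 40.96*s + 112.31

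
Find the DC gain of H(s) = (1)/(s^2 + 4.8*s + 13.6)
DC gain = H(0) = num(0)/den(0) = 1/13.6 = 0.07353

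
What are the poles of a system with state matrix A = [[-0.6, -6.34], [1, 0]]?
Eigenvalues solve det(λI - A) = 0.
Characteristic polynomial: λ^2 + 0.6*λ + 6.34 = 0.
Roots: -0.3 + 2.5j, -0.3 - 2.5j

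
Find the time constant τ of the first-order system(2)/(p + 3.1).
First-order system: τ = -1/pole. Pole = -3.1. τ = -1/(-3.1) = 0.3226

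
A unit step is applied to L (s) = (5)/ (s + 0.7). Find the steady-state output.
FVT: lim_{t→∞} y(t) = lim_{s→0} s*Y(s) where Y(s) = L(s)/s.
= lim_{s→0} L(s) = L(0) = num(0)/den(0) = 5/0.7 = 7.143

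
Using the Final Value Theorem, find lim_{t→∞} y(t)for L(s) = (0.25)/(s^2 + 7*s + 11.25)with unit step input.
FVT: lim_{t→∞} y(t) = lim_{s→0} s*Y(s) where Y(s) = L(s)/s.
= lim_{s→0} L(s) = L(0) = num(0)/den(0) = 0.25/11.25 = 0.02222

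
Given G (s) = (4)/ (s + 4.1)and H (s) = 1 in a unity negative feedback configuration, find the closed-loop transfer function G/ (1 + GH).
Closed-loop T = G/(1+GH).
Numerator: G_num * H_den = 4.
Denominator: G_den * H_den + G_num * H_num = (s + 4.1) + (4) = s + 8.1.
T(s) = (4)/(s + 8.1)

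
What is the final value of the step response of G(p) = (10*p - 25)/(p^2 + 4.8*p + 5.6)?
FVT: lim_{t→∞} y(t) = lim_{p→0} p*Y(p) where Y(p) = G(p)/p.
= lim_{p→0} G(p) = G(0) = num(0)/den(0) = -25/5.6 = -4.464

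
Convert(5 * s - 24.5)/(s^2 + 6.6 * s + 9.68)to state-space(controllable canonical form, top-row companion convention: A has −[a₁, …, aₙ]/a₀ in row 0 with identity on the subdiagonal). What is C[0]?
Reachable canonical form: C = numerator coefficients (right-aligned, zero-padded to length n).
num = 5*s - 24.5, C = [[5, -24.5]].
C[0] = 5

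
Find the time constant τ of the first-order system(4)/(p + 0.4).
First-order system: τ = -1/pole. Pole = -0.4. τ = -1/(-0.4) = 2.5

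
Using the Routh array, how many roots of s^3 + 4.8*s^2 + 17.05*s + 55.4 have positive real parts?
Routh array:
s^3: [1, 17.05]; s^2: [4.8, 55.4]; s^1: [5.50833]; s^0: [55.4]
First column: [1, 4.8, 5.50833, 55.4]. Sign changes = RHP roots = 0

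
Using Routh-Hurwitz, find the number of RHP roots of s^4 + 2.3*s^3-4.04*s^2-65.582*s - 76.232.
Routh array:
s^4: [1, -4.04, -76.232]; s^3: [2.3, -65.582]; s^2: [24.4739, -76.232]; s^1: [-58.4179]; s^0: [-76.232]
First column: [1, 2.3, 24.4739, -58.4179, -76.232]. Sign changes = RHP roots = 1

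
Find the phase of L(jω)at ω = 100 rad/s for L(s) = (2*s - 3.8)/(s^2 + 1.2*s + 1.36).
Substitute s = j*100: L(j100) = 0.000620028 - 0.0199953j.
∠L(j100) = atan2(Im, Re) = atan2(-0.0199953, 0.000620028) = -88.22°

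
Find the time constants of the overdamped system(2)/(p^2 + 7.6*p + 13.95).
Overdamped: real poles at -3.1, -4.5. τ = -1/pole → τ₁ = 0.3226, τ₂ = 0.2222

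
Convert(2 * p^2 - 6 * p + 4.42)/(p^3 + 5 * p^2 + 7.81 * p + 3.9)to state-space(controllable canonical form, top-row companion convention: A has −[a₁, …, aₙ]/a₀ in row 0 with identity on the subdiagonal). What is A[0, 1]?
Reachable canonical form for den = p^3 + 5*p^2 + 7.81*p + 3.9: top row of A = -[a₁,a₂,...,aₙ]/a₀, ones on the subdiagonal, zeros elsewhere.
A = [[-5, -7.81, -3.9], [1, 0, 0], [0, 1, 0]].
A[0,1] = -7.81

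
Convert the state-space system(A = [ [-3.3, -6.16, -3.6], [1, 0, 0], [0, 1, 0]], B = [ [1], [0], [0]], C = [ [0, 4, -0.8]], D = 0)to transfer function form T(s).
T(s) = C(sI - A)⁻¹B + D.
Characteristic polynomial det(sI - A) = s^3 + 3.3*s^2 + 6.16*s + 3.6.
Numerator from C·adj(sI-A)·B + D·det(sI-A) = 4*s - 0.8.
T(s) = (4*s - 0.8)/(s^3 + 3.3*s^2 + 6.16*s + 3.6)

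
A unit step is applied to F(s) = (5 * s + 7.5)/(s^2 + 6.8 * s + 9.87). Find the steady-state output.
FVT: lim_{t→∞} y(t) = lim_{s→0} s*Y(s) where Y(s) = F(s)/s.
= lim_{s→0} F(s) = F(0) = num(0)/den(0) = 7.5/9.87 = 0.7599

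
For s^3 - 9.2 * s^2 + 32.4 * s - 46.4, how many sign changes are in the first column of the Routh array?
Routh array:
s^3: [1, 32.4]; s^2: [-9.2, -46.4]; s^1: [27.3565]; s^0: [-46.4]
First column: [1, -9.2, 27.3565, -46.4]. Sign changes = 3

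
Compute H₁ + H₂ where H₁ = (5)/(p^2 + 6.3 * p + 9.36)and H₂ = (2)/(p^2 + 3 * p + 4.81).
Parallel: H = H₁ + H₂ = (n₁·d₂ + n₂·d₁)/(d₁·d₂).
n₁·d₂ = 5*p^2 + 15*p + 24.05. n₂·d₁ = 2*p^2 + 12.6*p + 18.72. Sum = 7*p^2 + 27.6*p + 42.77. d₁·d₂ = p^4 + 9.3*p^3 + 33.07*p^2 + 58.383*p + 45.0216.
H(p) = (7*p^2 + 27.6*p + 42.77)/(p^4 + 9.3*p^3 + 33.07*p^2 + 58.383*p + 45.0216)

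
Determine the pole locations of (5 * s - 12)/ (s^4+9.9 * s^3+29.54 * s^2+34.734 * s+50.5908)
Set denominator = 0: s^4 + 9.9*s^3 + 29.54*s^2 + 34.734*s + 50.5908 = (s + 4.7)(s + 4.6)(s^2 + 0.6*s + 2.34) = 0 → Poles: -0.3 + 1.5j, -0.3 - 1.5j, -4.6, -4.7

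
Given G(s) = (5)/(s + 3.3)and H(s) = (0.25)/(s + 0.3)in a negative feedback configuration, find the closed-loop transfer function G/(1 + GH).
Closed-loop T = G/(1+GH).
Numerator: G_num * H_den = 5*s + 1.5.
Denominator: G_den * H_den + G_num * H_num = (s^2 + 3.6*s + 0.99) + (1.25) = s^2 + 3.6*s + 2.24.
T(s) = (5*s + 1.5)/(s^2 + 3.6*s + 2.24)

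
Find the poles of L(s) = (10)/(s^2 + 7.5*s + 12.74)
Set denominator = 0: s^2 + 7.5*s + 12.74 = (s + 2.6)(s + 4.9) = 0 → Poles: -2.6, -4.9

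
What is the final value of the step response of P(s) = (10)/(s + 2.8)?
FVT: lim_{t→∞} y(t) = lim_{s→0} s*Y(s) where Y(s) = P(s)/s.
= lim_{s→0} P(s) = P(0) = num(0)/den(0) = 10/2.8 = 3.571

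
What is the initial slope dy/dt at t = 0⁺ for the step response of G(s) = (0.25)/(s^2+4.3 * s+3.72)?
IVT: y'(0⁺) = lim_{s→∞} s²·Y(s) = lim_{s→∞} s·G(s).
deg(num) = 0, deg(den) = 2, relative degree = 2 ≥ 2, so s·G(s) → 0. Initial slope = 0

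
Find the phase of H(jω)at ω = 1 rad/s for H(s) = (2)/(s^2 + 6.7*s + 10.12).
Substitute s = j*1: H(j1) = 0.142428 - 0.104635j.
∠H(j1) = atan2(Im, Re) = atan2(-0.104635, 0.142428) = -36.30°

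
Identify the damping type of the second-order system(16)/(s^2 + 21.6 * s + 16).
Standard form: ωn²/(s²+2ζωn·s+ωn²) gives ωn=4, ζ=2.7.
Overdamped (ζ = 2.7 > 1)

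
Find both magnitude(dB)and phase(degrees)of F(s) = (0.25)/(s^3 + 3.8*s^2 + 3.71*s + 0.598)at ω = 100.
Substitute s = j*100: F(j100) = -9.49319e-09 + 2.49732e-07j.
|F| = 20*log₁₀(sqrt(Re²+Im²)) = -132.04 dB.
∠F = atan2(Im, Re) = 92.18° (principal value).
Summing the individual angle contributions Σ∠(j100 − zᵢ) − Σ∠(j100 − pₖ) over the 0 zero(s) and 3 pole(s), each followed continuously from ω = 0 (DC phase referenced to (−180°, 180°]), gives -267.82°, i.e. the principal value - 360°. Continuous Bode phase = -267.82°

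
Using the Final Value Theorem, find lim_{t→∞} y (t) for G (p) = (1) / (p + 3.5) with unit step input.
FVT: lim_{t→∞} y(t) = lim_{p→0} p*Y(p) where Y(p) = G(p)/p.
= lim_{p→0} G(p) = G(0) = num(0)/den(0) = 1/3.5 = 0.2857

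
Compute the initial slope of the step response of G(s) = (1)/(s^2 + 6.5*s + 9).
IVT: y'(0⁺) = lim_{s→∞} s²·Y(s) = lim_{s→∞} s·G(s).
deg(num) = 0, deg(den) = 2, relative degree = 2 ≥ 2, so s·G(s) → 0. Initial slope = 0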